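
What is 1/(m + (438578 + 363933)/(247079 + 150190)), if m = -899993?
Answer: -397269/357538516606 ≈ -1.1111e-6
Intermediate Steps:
1/(m + (438578 + 363933)/(247079 + 150190)) = 1/(-899993 + (438578 + 363933)/(247079 + 150190)) = 1/(-899993 + 802511/397269) = 1/(-357538516606/397269) = -397269/357538516606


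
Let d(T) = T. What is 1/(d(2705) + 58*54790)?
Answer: 1/3180525 ≈ 3.1441e-7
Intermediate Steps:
1/(d(2705) + 58*54790) = 1/(2705 + 58*54790) = 1/(2705 + 3177820) = 1/3180525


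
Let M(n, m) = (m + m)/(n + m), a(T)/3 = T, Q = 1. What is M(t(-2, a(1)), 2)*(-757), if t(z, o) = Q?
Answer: -3028/3 ≈ -1009.3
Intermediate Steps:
a(T) = 3*T
t(z, o) = 1
M(n, m) = 2*m/(m + n) (M(n, m) = (2*m)/(m + n) = 2*m/(m + n))
M(t(-2, a(1)), 2)*(-757) = (2*2/(2 + 1))*(-757) = (2*2/3)*(-757) = (2*2*(⅓))*(-757) = (4/3)*(-757) = -3028/3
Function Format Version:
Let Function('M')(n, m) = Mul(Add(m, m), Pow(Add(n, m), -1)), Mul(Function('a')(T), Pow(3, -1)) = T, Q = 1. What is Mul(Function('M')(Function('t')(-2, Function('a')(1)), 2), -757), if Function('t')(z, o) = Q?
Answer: Rational(-3028, 3) ≈ -1009.3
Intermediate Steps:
Function('a')(T) = Mul(3, T)
Function('t')(z, o) = 1
Function('M')(n, m) = Mul(2, m, Pow(Add(m, n), -1)) (Function('M')(n, m) = Mul(Mul(2, m), Pow(Add(m, n), -1)) = Mul(2, m, Pow(Add(m, n), -1)))
Mul(Function('M')(Function('t')(-2, Function('a')(1)), 2), -757) = Mul(Mul(2, 2, Pow(Add(2, 1), -1)), -757) = Mul(Mul(2, 2, Pow(3, -1)), -757) = Mul(Mul(2, 2, Rational(1, 3)), -757) = Mul(Rational(4, 3), -757) = Rational(-3028, 3)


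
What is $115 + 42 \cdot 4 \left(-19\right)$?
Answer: $-3077$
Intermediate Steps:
$115 + 42 \cdot 4 \left(-19\right) = 115 + 42 \left(-76\right) = 115 - 3192 = -3077$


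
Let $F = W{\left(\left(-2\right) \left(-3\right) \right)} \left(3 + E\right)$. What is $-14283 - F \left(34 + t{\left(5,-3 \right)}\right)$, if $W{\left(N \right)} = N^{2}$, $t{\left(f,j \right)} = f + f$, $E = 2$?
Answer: $-22203$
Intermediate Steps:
$t{\left(f,j \right)} = 2 f$
$F = 180$ ($F = \left(\left(-2\right) \left(-3\right)\right)^{2} \left(3 + 2\right) = 6^{2} \cdot 5 = 36 \cdot 5 = 180$)
$-14283 - F \left(34 + t{\left(5,-3 \right)}\right) = -14283 - 180 \left(34 + 2 \cdot 5\right) = -14283 - 180 \left(34 + 10\right) = -14283 - 180 \cdot 44 = -14283 - 7920 = -22203$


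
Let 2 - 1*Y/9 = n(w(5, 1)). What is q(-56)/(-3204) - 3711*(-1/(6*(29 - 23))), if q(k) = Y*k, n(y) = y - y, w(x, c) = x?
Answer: 110429/1068 ≈ 103.40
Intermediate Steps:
n(y) = 0
Y = 18 (Y = 18 - 9*0 = 18 + 0 = 18)
q(k) = 18*k
q(-56)/(-3204) - 3711*(-1/(6*(29 - 23))) = (18*(-56))/(-3204) - 3711*(-1/(6*(29 - 23))) = -1008*(-1/3204) - 3711/((-6*6)) = 28/89 - 3711/(-36) = 28/89 - 3711*(-1/36) = 28/89 + 1237/12 = 110429/1068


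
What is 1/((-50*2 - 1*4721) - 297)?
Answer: -1/5118 ≈ -0.00019539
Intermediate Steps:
1/((-50*2 - 1*4721) - 297) = 1/((-100 - 4721) - 297) = 1/(-4821 - 297) = 1/(-5118) = -1/5118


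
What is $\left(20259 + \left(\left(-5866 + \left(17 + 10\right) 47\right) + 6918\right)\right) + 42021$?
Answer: $64601$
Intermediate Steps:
$\left(20259 + \left(\left(-5866 + \left(17 + 10\right) 47\right) + 6918\right)\right) + 42021 = \left(20259 + \left(\left(-5866 + 27 \cdot 47\right) + 6918\right)\right) + 42021 = \left(20259 + \left(\left(-5866 + 1269\right) + 6918\right)\right) + 42021 = \left(20259 + \left(-4597 + 6918\right)\right) + 42021 = \left(20259 + 2321\right) + 42021 = 22580 + 42021 = 64601$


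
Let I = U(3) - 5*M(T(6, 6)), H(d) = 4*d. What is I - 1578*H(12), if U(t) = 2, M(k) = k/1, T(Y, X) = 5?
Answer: -75767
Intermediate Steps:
M(k) = k (M(k) = k*1 = k)
I = -23 (I = 2 - 5*5 = 2 - 25 = -23)
I - 1578*H(12) = -23 - 6312*12 = -23 - 1578*48 = -23 - 75744 = -75767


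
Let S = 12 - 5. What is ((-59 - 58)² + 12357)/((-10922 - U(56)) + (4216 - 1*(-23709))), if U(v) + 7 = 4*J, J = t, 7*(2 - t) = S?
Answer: 13023/8503 ≈ 1.5316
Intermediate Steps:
S = 7
t = 1 (t = 2 - ⅐*7 = 2 - 1 = 1)
J = 1
U(v) = -3 (U(v) = -7 + 4*1 = -7 + 4 = -3)
((-59 - 58)² + 12357)/((-10922 - U(56)) + (4216 - 1*(-23709))) = ((-59 - 58)² + 12357)/((-10922 - 1*(-3)) + (4216 - 1*(-23709))) = ((-117)² + 12357)/((-10922 + 3) + (4216 + 23709)) = (13689 + 12357)/(-10919 + 27925) = 26046/17006 = 26046*(1/17006) = 13023/8503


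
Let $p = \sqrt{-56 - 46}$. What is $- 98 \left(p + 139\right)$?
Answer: $-13622 - 98 i \sqrt{102} \approx -13622.0 - 989.75 i$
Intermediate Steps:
$p = i \sqrt{102}$ ($p = \sqrt{-102} = i \sqrt{102} \approx 10.1 i$)
$- 98 \left(p + 139\right) = - 98 \left(i \sqrt{102} + 139\right) = - 98 \left(139 + i \sqrt{102}\right) = -13622 - 98 i \sqrt{102}$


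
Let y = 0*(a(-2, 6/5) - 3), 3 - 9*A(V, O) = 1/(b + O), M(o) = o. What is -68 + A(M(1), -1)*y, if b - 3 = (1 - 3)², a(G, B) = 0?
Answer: -68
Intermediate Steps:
b = 7 (b = 3 + (1 - 3)² = 3 + (-2)² = 3 + 4 = 7)
A(V, O) = ⅓ - 1/(9*(7 + O))
y = 0 (y = 0*(0 - 3) = 0*(-3) = 0)
-68 + A(M(1), -1)*y = -68 + ((20 + 3*(-1))/(9*(7 - 1)))*0 = -68 + ((⅑)*(20 - 3)/6)*0 = -68 + ((⅑)*(⅙)*17)*0 = -68 + (17/54)*0 = -68 + 0 = -68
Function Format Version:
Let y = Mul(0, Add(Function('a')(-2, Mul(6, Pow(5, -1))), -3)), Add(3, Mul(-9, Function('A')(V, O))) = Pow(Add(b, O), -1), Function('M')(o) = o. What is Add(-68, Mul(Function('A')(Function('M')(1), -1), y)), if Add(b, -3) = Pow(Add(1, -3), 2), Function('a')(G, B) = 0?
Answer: -68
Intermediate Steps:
b = 7 (b = Add(3, Pow(Add(1, -3), 2)) = Add(3, Pow(-2, 2)) = Add(3, 4) = 7)
Function('A')(V, O) = Add(Rational(1, 3), Mul(Rational(-1, 9), Pow(Add(7, O), -1)))
y = 0 (y = Mul(0, Add(0, -3)) = Mul(0, -3) = 0)
Add(-68, Mul(Function('A')(Function('M')(1), -1), y)) = Add(-68, Mul(Mul(Rational(1, 9), Pow(Add(7, -1), -1), Add(20, Mul(3, -1))), 0)) = Add(-68, Mul(Mul(Rational(1, 9), Pow(6, -1), Add(20, -3)), 0)) = Add(-68, Mul(Mul(Rational(1, 9), Rational(1, 6), 17), 0)) = Add(-68, Mul(Rational(17, 54), 0)) = Add(-68, 0) = -68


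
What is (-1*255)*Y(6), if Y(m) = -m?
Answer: 1530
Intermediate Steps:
(-1*255)*Y(6) = (-1*255)*(-1*6) = -255*(-6) = 1530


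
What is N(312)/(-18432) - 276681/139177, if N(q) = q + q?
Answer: -108054805/53443968 ≈ -2.0218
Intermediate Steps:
N(q) = 2*q
N(312)/(-18432) - 276681/139177 = (2*312)/(-18432) - 276681/139177 = 624*(-1/18432) - 276681*1/139177 = -13/384 - 276681/139177 = -108054805/53443968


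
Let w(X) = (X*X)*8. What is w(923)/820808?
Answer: 851929/102601 ≈ 8.3033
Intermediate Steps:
w(X) = 8*X² (w(X) = X²*8 = 8*X²)
w(923)/820808 = (8*923²)/820808 = (8*851929)*(1/820808) = 6815432*(1/820808) = 851929/102601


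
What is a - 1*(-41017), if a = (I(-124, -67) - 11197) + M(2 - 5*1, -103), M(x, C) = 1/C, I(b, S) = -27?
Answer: 3068678/103 ≈ 29793.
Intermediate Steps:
a = -1156073/103 (a = (-27 - 11197) + 1/(-103) = -11224 - 1/103 = -1156073/103 ≈ -11224.)
a - 1*(-41017) = -1156073/103 - 1*(-41017) = -1156073/103 + 41017 = 3068678/103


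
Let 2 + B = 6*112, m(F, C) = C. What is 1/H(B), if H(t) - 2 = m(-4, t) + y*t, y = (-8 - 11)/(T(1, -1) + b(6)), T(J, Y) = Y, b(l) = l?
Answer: -1/1874 ≈ -0.00053362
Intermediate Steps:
y = -19/5 (y = (-8 - 11)/(-1 + 6) = -19/5 ≈ -3.8000)
B = 670 (B = -2 + 6*112 = -2 + 672 = 670)
H(t) = 2 - 14*t/5 (H(t) = 2 + (t - 19*t/5) = 2 - 14*t/5)
1/H(B) = 1/(2 - 14/5*670) = 1/(2 - 1876) = 1/(-1874) = -1/1874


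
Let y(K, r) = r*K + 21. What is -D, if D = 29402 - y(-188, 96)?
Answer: -47429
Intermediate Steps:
y(K, r) = 21 + K*r (y(K, r) = K*r + 21 = 21 + K*r)
D = 47429 (D = 29402 - (21 - 188*96) = 29402 - (21 - 18048) = 29402 - 1*(-18027) = 29402 + 18027 = 47429)
-D = -1*47429 = -47429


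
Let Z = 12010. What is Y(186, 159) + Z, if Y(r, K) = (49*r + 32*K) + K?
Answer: 26371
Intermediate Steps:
Y(r, K) = 33*K + 49*r (Y(r, K) = (32*K + 49*r) + K = 33*K + 49*r)
Y(186, 159) + Z = (33*159 + 49*186) + 12010 = (5247 + 9114) + 12010 = 14361 + 12010 = 26371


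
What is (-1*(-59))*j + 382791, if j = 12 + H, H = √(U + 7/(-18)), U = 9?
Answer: 383499 + 59*√310/6 ≈ 3.8367e+5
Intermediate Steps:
H = √310/6 (H = √(9 + 7/(-18)) = √(9 + 7*(-1/18)) = √(9 - 7/18) = √(155/18) = √310/6 ≈ 2.9345)
j = 12 + √310/6 ≈ 14.934
(-1*(-59))*j + 382791 = (-1*(-59))*(12 + √310/6) + 382791 = 59*(12 + √310/6) + 382791 = (708 + 59*√310/6) + 382791 = 383499 + 59*√310/6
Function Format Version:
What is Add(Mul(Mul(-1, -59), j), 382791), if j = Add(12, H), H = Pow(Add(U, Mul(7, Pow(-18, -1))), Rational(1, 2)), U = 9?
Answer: Add(383499, Mul(Rational(59, 6), Pow(310, Rational(1, 2)))) ≈ 3.8367e+5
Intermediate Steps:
H = Mul(Rational(1, 6), Pow(310, Rational(1, 2))) (H = Pow(Add(9, Mul(7, Pow(-18, -1))), Rational(1, 2)) = Pow(Add(9, Mul(7, Rational(-1, 18))), Rational(1, 2)) = Pow(Add(9, Rational(-7, 18)), Rational(1, 2)) = Pow(Rational(155, 18), Rational(1, 2)) = Mul(Rational(1, 6), Pow(310, Rational(1, 2))) ≈ 2.9345)
j = Add(12, Mul(Rational(1, 6), Pow(310, Rational(1, 2)))) ≈ 14.934
Add(Mul(Mul(-1, -59), j), 382791) = Add(Mul(Mul(-1, -59), Add(12, Mul(Rational(1, 6), Pow(310, Rational(1, 2))))), 382791) = Add(Mul(59, Add(12, Mul(Rational(1, 6), Pow(310, Rational(1, 2))))), 382791) = Add(Add(708, Mul(Rational(59, 6), Pow(310, Rational(1, 2)))), 382791) = Add(383499, Mul(Rational(59, 6), Pow(310, Rational(1, 2))))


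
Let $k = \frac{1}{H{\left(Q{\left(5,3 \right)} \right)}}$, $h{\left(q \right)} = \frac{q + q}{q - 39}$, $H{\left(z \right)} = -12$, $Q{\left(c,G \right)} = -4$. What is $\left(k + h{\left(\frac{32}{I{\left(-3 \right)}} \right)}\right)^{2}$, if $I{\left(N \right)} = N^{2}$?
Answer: $\frac{1181569}{14653584} \approx 0.080633$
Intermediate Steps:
$h{\left(q \right)} = \frac{2 q}{-39 + q}$
$k = - \frac{1}{12}$ ($k = \frac{1}{-12} = - \frac{1}{12} \approx -0.083333$)
$\left(k + h{\left(\frac{32}{I{\left(-3 \right)}} \right)}\right)^{2} = \left(- \frac{1}{12} + \frac{2 \frac{32}{\left(-3\right)^{2}}}{-39 + \frac{32}{\left(-3\right)^{2}}}\right)^{2} = \left(- \frac{1}{12} + \frac{2 \cdot \frac{32}{9}}{-39 + \frac{32}{9}}\right)^{2} = \left(- \frac{1}{12} + \frac{2 \cdot 32 \cdot \frac{1}{9}}{-39 + 32 \cdot \frac{1}{9}}\right)^{2} = \left(- \frac{1}{12} + 2 \cdot \frac{32}{9} \frac{1}{-39 + \frac{32}{9}}\right)^{2} = \left(- \frac{1}{12} + 2 \cdot \frac{32}{9} \frac{1}{- \frac{319}{9}}\right)^{2} = \left(- \frac{1}{12} + 2 \cdot \frac{32}{9} \left(- \frac{9}{319}\right)\right)^{2} = \left(- \frac{1}{12} - \frac{64}{319}\right)^{2} = \left(- \frac{1087}{3828}\right)^{2} = \frac{1181569}{14653584}$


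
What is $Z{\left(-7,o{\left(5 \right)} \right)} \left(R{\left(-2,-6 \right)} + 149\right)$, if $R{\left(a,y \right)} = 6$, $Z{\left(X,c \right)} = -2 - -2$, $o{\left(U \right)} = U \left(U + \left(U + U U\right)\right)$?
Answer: $0$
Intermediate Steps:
$o{\left(U \right)} = U \left(U^{2} + 2 U\right)$ ($o{\left(U \right)} = U \left(U + \left(U + U^{2}\right)\right) = U \left(U^{2} + 2 U\right)$)
$Z{\left(X,c \right)} = 0$ ($Z{\left(X,c \right)} = -2 + 2 = 0$)
$Z{\left(-7,o{\left(5 \right)} \right)} \left(R{\left(-2,-6 \right)} + 149\right) = 0 \left(6 + 149\right) = 0 \cdot 155 = 0$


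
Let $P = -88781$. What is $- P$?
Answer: $88781$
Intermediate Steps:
$- P = \left(-1\right) \left(-88781\right) = 88781$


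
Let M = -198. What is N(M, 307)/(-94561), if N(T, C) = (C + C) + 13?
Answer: -627/94561 ≈ -0.0066306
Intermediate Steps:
N(T, C) = 13 + 2*C (N(T, C) = 2*C + 13 = 13 + 2*C)
N(M, 307)/(-94561) = (13 + 2*307)/(-94561) = (13 + 614)*(-1/94561) = 627*(-1/94561) = -627/94561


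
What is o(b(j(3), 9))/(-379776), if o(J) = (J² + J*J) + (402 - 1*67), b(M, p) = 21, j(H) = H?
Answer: -1217/379776 ≈ -0.0032045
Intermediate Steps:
o(J) = 335 + 2*J² (o(J) = (J² + J²) + (402 - 67) = 2*J² + 335 = 335 + 2*J²)
o(b(j(3), 9))/(-379776) = (335 + 2*21²)/(-379776) = (335 + 2*441)*(-1/379776) = (335 + 882)*(-1/379776) = 1217*(-1/379776) = -1217/379776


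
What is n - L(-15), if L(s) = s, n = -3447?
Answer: -3432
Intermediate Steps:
n - L(-15) = -3447 - 1*(-15) = -3447 + 15 = -3432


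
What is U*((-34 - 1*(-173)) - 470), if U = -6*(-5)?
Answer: -9930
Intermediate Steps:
U = 30
U*((-34 - 1*(-173)) - 470) = 30*((-34 - 1*(-173)) - 470) = 30*((-34 + 173) - 470) = 30*(139 - 470) = 30*(-331) = -9930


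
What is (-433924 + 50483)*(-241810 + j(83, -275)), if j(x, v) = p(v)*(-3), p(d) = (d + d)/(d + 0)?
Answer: 92722168856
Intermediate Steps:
p(d) = 2 (p(d) = (2*d)/d = 2)
j(x, v) = -6 (j(x, v) = 2*(-3) = -6)
(-433924 + 50483)*(-241810 + j(83, -275)) = (-433924 + 50483)*(-241810 - 6) = -383441*(-241816) = 92722168856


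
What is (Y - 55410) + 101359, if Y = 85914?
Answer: 131863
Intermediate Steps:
(Y - 55410) + 101359 = (85914 - 55410) + 101359 = 30504 + 101359 = 131863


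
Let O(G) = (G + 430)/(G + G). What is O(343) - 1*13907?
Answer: -9539429/686 ≈ -13906.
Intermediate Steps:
O(G) = (430 + G)/(2*G) (O(G) = (430 + G)/((2*G)) = (430 + G)*(1/(2*G)) = (430 + G)/(2*G))
O(343) - 1*13907 = (½)*(430 + 343)/343 - 1*13907 = (½)*(1/343)*773 - 13907 = 773/686 - 13907 = -9539429/686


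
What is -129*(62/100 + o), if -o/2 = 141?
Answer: 1814901/50 ≈ 36298.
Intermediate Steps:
o = -282 (o = -2*141 = -282)
-129*(62/100 + o) = -129*(62/100 - 282) = -129*(62*(1/100) - 282) = -129*(31/50 - 282) = -129*(-14069/50) = 1814901/50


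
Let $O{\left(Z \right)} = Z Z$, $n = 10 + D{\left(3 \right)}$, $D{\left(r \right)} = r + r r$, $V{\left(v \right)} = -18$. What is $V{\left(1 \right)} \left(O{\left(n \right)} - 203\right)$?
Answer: $-5058$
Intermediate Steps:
$D{\left(r \right)} = r + r^{2}$
$n = 22$ ($n = 10 + 3 \left(1 + 3\right) = 10 + 3 \cdot 4 = 10 + 12 = 22$)
$O{\left(Z \right)} = Z^{2}$
$V{\left(1 \right)} \left(O{\left(n \right)} - 203\right) = - 18 \left(22^{2} - 203\right) = - 18 \left(484 - 203\right) = \left(-18\right) 281 = -5058$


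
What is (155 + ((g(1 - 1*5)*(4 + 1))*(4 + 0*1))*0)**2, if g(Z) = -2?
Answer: 24025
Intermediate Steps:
(155 + ((g(1 - 1*5)*(4 + 1))*(4 + 0*1))*0)**2 = (155 + ((-2*(4 + 1))*(4 + 0*1))*0)**2 = (155 + ((-2*5)*(4 + 0))*0)**2 = (155 - 10*4*0)**2 = (155 - 40*0)**2 = (155 + 0)**2 = 155**2 = 24025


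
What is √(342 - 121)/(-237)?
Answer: -√221/237 ≈ -0.062726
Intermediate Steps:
√(342 - 121)/(-237) = √221*(-1/237) = -√221/237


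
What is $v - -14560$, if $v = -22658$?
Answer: $-8098$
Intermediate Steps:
$v - -14560 = -22658 - -14560 = -22658 + 14560 = -8098$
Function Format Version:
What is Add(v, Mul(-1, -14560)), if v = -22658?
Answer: -8098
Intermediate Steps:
Add(v, Mul(-1, -14560)) = Add(-22658, Mul(-1, -14560)) = Add(-22658, 14560) = -8098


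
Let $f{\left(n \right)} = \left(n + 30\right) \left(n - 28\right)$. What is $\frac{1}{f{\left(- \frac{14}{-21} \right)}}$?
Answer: $- \frac{9}{7544} \approx -0.001193$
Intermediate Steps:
$f{\left(n \right)} = \left(-28 + n\right) \left(30 + n\right)$ ($f{\left(n \right)} = \left(30 + n\right) \left(-28 + n\right) = \left(-28 + n\right) \left(30 + n\right)$)
$\frac{1}{f{\left(- \frac{14}{-21} \right)}} = \frac{1}{-840 + \left(- \frac{14}{-21}\right)^{2} + 2 \left(- \frac{14}{-21}\right)} = \frac{1}{-840 + \left(\left(-14\right) \left(- \frac{1}{21}\right)\right)^{2} + 2 \left(\left(-14\right) \left(- \frac{1}{21}\right)\right)} = \frac{1}{-840 + \left(\frac{2}{3}\right)^{2} + 2 \cdot \frac{2}{3}} = \frac{1}{-840 + \frac{4}{9} + \frac{4}{3}} = \frac{1}{- \frac{7544}{9}} = - \frac{9}{7544}$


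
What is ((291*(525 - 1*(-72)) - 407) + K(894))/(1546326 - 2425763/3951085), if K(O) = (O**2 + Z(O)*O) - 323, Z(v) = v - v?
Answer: 167016314035/265637523389 ≈ 0.62874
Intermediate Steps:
Z(v) = 0
K(O) = -323 + O**2 (K(O) = (O**2 + 0*O) - 323 = (O**2 + 0) - 323 = O**2 - 323 = -323 + O**2)
((291*(525 - 1*(-72)) - 407) + K(894))/(1546326 - 2425763/3951085) = ((291*(525 - 1*(-72)) - 407) + (-323 + 894**2))/(1546326 - 2425763/3951085) = ((291*(525 + 72) - 407) + (-323 + 799236))/(1546326 - 2425763*1/3951085) = ((291*597 - 407) + 798913)/(1546326 - 2425763/3951085) = ((173727 - 407) + 798913)/(6109663037947/3951085) = (173320 + 798913)*(3951085/6109663037947) = 972233*(3951085/6109663037947) = 167016314035/265637523389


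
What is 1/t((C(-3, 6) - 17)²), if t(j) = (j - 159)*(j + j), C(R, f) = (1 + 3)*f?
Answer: -1/10780 ≈ -9.2764e-5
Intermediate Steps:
C(R, f) = 4*f
t(j) = 2*j*(-159 + j) (t(j) = (-159 + j)*(2*j) = 2*j*(-159 + j))
1/t((C(-3, 6) - 17)²) = 1/(2*(4*6 - 17)²*(-159 + (4*6 - 17)²)) = 1/(2*(24 - 17)²*(-159 + (24 - 17)²)) = 1/(2*7²*(-159 + 7²)) = 1/(2*49*(-159 + 49)) = 1/(2*49*(-110)) = 1/(-10780) = -1/10780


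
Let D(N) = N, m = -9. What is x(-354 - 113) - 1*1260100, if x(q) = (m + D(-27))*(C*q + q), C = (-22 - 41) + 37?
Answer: -1680400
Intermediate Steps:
C = -26 (C = -63 + 37 = -26)
x(q) = 900*q (x(q) = (-9 - 27)*(-26*q + q) = -(-900)*q = 900*q)
x(-354 - 113) - 1*1260100 = 900*(-354 - 113) - 1*1260100 = 900*(-467) - 1260100 = -420300 - 1260100 = -1680400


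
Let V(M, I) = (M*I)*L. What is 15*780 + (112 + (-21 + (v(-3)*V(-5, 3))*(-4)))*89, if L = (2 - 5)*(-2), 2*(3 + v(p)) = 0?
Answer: -76321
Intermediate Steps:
v(p) = -3 (v(p) = -3 + (½)*0 = -3 + 0 = -3)
L = 6 (L = -3*(-2) = 6)
V(M, I) = 6*I*M (V(M, I) = (M*I)*6 = (I*M)*6 = 6*I*M)
15*780 + (112 + (-21 + (v(-3)*V(-5, 3))*(-4)))*89 = 15*780 + (112 + (-21 - 18*3*(-5)*(-4)))*89 = 11700 + (112 + (-21 - 3*(-90)*(-4)))*89 = 11700 + (112 + (-21 + 270*(-4)))*89 = 11700 + (112 + (-21 - 1080))*89 = 11700 + (112 - 1101)*89 = 11700 - 989*89 = 11700 - 88021 = -76321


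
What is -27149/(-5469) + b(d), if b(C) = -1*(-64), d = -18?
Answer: 377165/5469 ≈ 68.964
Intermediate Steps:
b(C) = 64
-27149/(-5469) + b(d) = -27149/(-5469) + 64 = -27149*(-1/5469) + 64 = 27149/5469 + 64 = 377165/5469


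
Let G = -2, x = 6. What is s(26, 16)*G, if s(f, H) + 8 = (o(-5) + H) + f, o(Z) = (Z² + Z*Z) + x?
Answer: -180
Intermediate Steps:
o(Z) = 6 + 2*Z² (o(Z) = (Z² + Z*Z) + 6 = (Z² + Z²) + 6 = 2*Z² + 6 = 6 + 2*Z²)
s(f, H) = 48 + H + f (s(f, H) = -8 + (((6 + 2*(-5)²) + H) + f) = -8 + (((6 + 2*25) + H) + f) = -8 + (((6 + 50) + H) + f) = -8 + ((56 + H) + f) = -8 + (56 + H + f) = 48 + H + f)
s(26, 16)*G = (48 + 16 + 26)*(-2) = 90*(-2) = -180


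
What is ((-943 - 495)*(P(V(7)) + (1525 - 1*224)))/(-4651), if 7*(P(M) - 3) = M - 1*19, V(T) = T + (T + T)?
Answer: 13128940/32557 ≈ 403.26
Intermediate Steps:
V(T) = 3*T (V(T) = T + 2*T = 3*T)
P(M) = 2/7 + M/7 (P(M) = 3 + (M - 1*19)/7 = 3 + (M - 19)/7 = 3 + (-19 + M)/7 = 3 + (-19/7 + M/7) = 2/7 + M/7)
((-943 - 495)*(P(V(7)) + (1525 - 1*224)))/(-4651) = ((-943 - 495)*((2/7 + (3*7)/7) + (1525 - 1*224)))/(-4651) = -1438*((2/7 + (⅐)*21) + (1525 - 224))*(-1/4651) = -1438*((2/7 + 3) + 1301)*(-1/4651) = -1438*(23/7 + 1301)*(-1/4651) = -1438*9130/7*(-1/4651) = -13128940/7*(-1/4651) = 13128940/32557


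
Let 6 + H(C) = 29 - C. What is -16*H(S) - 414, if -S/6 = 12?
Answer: -1934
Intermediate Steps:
S = -72 (S = -6*12 = -72)
H(C) = 23 - C (H(C) = -6 + (29 - C) = 23 - C)
-16*H(S) - 414 = -16*(23 - 1*(-72)) - 414 = -16*(23 + 72) - 414 = -16*95 - 414 = -1520 - 414 = -1934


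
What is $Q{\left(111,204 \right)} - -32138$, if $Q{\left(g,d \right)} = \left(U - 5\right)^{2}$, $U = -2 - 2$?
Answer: $32219$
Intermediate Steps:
$U = -4$
$Q{\left(g,d \right)} = 81$ ($Q{\left(g,d \right)} = \left(-4 - 5\right)^{2} = \left(-9\right)^{2} = 81$)
$Q{\left(111,204 \right)} - -32138 = 81 - -32138 = 81 + 32138 = 32219$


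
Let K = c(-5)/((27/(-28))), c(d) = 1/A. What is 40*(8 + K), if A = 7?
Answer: 8480/27 ≈ 314.07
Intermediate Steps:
c(d) = 1/7
K = -4/27 (K = 1/(7*((27/(-28)))) = 1/(7*((27*(-1/28)))) = 1/(7*(-27/28)) = (1/7)*(-28/27) = -4/27 ≈ -0.14815)
40*(8 + K) = 40*(8 - 4/27) = 40*(212/27) = 8480/27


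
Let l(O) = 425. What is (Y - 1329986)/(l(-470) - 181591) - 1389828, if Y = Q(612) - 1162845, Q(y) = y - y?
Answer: -251787086617/181166 ≈ -1.3898e+6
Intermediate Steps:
Q(y) = 0
Y = -1162845 (Y = 0 - 1162845 = -1162845)
(Y - 1329986)/(l(-470) - 181591) - 1389828 = (-1162845 - 1329986)/(425 - 181591) - 1389828 = -2492831/(-181166) - 1389828 = -2492831*(-1/181166) - 1389828 = 2492831/181166 - 1389828 = -251787086617/181166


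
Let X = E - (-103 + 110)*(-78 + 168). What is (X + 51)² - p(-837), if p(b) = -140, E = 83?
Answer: 246156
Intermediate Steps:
X = -547 (X = 83 - (-103 + 110)*(-78 + 168) = 83 - 7*90 = 83 - 1*630 = 83 - 630 = -547)
(X + 51)² - p(-837) = (-547 + 51)² - 1*(-140) = (-496)² + 140 = 246016 + 140 = 246156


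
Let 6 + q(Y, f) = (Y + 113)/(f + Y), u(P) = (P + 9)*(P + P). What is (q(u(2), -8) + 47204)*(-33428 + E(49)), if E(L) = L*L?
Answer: -52723715695/36 ≈ -1.4645e+9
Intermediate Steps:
E(L) = L²
u(P) = 2*P*(9 + P) (u(P) = (9 + P)*(2*P) = 2*P*(9 + P))
q(Y, f) = -6 + (113 + Y)/(Y + f) (q(Y, f) = -6 + (Y + 113)/(f + Y) = -6 + (113 + Y)/(Y + f))
(q(u(2), -8) + 47204)*(-33428 + E(49)) = ((113 - 6*(-8) - 10*2*(9 + 2))/(2*2*(9 + 2) - 8) + 47204)*(-33428 + 49²) = ((113 + 48 - 10*2*11)/(2*2*11 - 8) + 47204)*(-33428 + 2401) = ((113 + 48 - 5*44)/(44 - 8) + 47204)*(-31027) = ((113 + 48 - 220)/36 + 47204)*(-31027) = ((1/36)*(-59) + 47204)*(-31027) = (-59/36 + 47204)*(-31027) = (1699285/36)*(-31027) = -52723715695/36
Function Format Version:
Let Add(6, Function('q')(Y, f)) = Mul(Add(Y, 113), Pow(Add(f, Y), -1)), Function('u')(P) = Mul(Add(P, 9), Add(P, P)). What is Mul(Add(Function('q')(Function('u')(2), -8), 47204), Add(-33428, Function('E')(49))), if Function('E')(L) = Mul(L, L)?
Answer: Rational(-52723715695, 36) ≈ -1.4645e+9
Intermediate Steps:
Function('E')(L) = Pow(L, 2)
Function('u')(P) = Mul(2, P, Add(9, P)) (Function('u')(P) = Mul(Add(9, P), Mul(2, P)) = Mul(2, P, Add(9, P)))
Function('q')(Y, f) = Add(-6, Mul(Pow(Add(Y, f), -1), Add(113, Y))) (Function('q')(Y, f) = Add(-6, Mul(Add(Y, 113), Pow(Add(f, Y), -1))) = Add(-6, Mul(Add(113, Y), Pow(Add(Y, f), -1))) = Add(-6, Mul(Pow(Add(Y, f), -1), Add(113, Y))))
Mul(Add(Function('q')(Function('u')(2), -8), 47204), Add(-33428, Function('E')(49))) = Mul(Add(Mul(Pow(Add(Mul(2, 2, Add(9, 2)), -8), -1), Add(113, Mul(-6, -8), Mul(-5, Mul(2, 2, Add(9, 2))))), 47204), Add(-33428, Pow(49, 2))) = Mul(Add(Mul(Pow(Add(Mul(2, 2, 11), -8), -1), Add(113, 48, Mul(-5, Mul(2, 2, 11)))), 47204), Add(-33428, 2401)) = Mul(Add(Mul(Pow(Add(44, -8), -1), Add(113, 48, Mul(-5, 44))), 47204), -31027) = Mul(Add(Mul(Pow(36, -1), Add(113, 48, -220)), 47204), -31027) = Mul(Add(Mul(Rational(1, 36), -59), 47204), -31027) = Mul(Add(Rational(-59, 36), 47204), -31027) = Mul(Rational(1699285, 36), -31027) = Rational(-52723715695, 36)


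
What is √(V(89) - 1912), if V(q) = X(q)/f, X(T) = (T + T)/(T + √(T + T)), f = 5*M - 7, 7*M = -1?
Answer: √(-13785477 - 154872*√178)/(9*√(89 + √178)) ≈ 43.729*I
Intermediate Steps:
M = -⅐ (M = (⅐)*(-1) = -⅐ ≈ -0.14286)
f = -54/7 (f = 5*(-⅐) - 7 = -5/7 - 7 = -54/7 ≈ -7.7143)
X(T) = 2*T/(T + √2*√T) (X(T) = (2*T)/(T + √(2*T)) = (2*T)/(T + √2*√T) = 2*T/(T + √2*√T))
V(q) = -7*q/(27*(q + √2*√q)) (V(q) = (2*q/(q + √2*√q))/(-54/7) = (2*q/(q + √2*√q))*(-7/54) = -7*q/(27*(q + √2*√q)))
√(V(89) - 1912) = √(-7*89/(27*89 + 27*√2*√89) - 1912) = √(-7*89/(2403 + 27*√178) - 1912) = √(-623/(2403 + 27*√178) - 1912) = √(-1912 - 623/(2403 + 27*√178))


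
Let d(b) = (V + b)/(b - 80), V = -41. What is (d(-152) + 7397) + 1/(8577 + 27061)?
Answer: 30582696359/4134008 ≈ 7397.8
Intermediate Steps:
d(b) = (-41 + b)/(-80 + b) (d(b) = (-41 + b)/(b - 80) = (-41 + b)/(-80 + b))
(d(-152) + 7397) + 1/(8577 + 27061) = ((-41 - 152)/(-80 - 152) + 7397) + 1/(8577 + 27061) = (-193/(-232) + 7397) + 1/35638 = (-1/232*(-193) + 7397) + 1/35638 = (193/232 + 7397) + 1/35638 = 1716297/232 + 1/35638 = 30582696359/4134008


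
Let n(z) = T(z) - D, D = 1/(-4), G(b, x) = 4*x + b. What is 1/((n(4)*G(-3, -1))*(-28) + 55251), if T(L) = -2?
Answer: 1/54908 ≈ 1.8212e-5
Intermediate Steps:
G(b, x) = b + 4*x
D = -1/4 ≈ -0.25000
n(z) = -7/4 (n(z) = -2 - 1*(-1/4) = -2 + 1/4 = -7/4)
1/((n(4)*G(-3, -1))*(-28) + 55251) = 1/(-7*(-3 + 4*(-1))/4*(-28) + 55251) = 1/(-7*(-3 - 4)/4*(-28) + 55251) = 1/(-7/4*(-7)*(-28) + 55251) = 1/((49/4)*(-28) + 55251) = 1/(-343 + 55251) = 1/54908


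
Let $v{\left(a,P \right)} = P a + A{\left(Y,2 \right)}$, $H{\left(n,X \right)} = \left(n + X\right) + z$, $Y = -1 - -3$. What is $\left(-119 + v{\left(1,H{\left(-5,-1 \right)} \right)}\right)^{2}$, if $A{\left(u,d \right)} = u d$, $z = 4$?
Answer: $13689$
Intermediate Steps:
$Y = 2$ ($Y = -1 + 3 = 2$)
$A{\left(u,d \right)} = d u$
$H{\left(n,X \right)} = 4 + X + n$ ($H{\left(n,X \right)} = \left(n + X\right) + 4 = \left(X + n\right) + 4 = 4 + X + n$)
$v{\left(a,P \right)} = 4 + P a$ ($v{\left(a,P \right)} = P a + 2 \cdot 2 = P a + 4 = 4 + P a$)
$\left(-119 + v{\left(1,H{\left(-5,-1 \right)} \right)}\right)^{2} = \left(-119 + \left(4 + \left(4 - 1 - 5\right) 1\right)\right)^{2} = \left(-119 + \left(4 - 2\right)\right)^{2} = \left(-119 + 2\right)^{2} = \left(-117\right)^{2} = 13689$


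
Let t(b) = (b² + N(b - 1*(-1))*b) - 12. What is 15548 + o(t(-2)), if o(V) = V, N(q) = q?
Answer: 15542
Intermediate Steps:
t(b) = -12 + b² + b*(1 + b) (t(b) = (b² + (b - 1*(-1))*b) - 12 = (b² + (b + 1)*b) - 12 = (b² + (1 + b)*b) - 12 = (b² + b*(1 + b)) - 12 = -12 + b² + b*(1 + b))
15548 + o(t(-2)) = 15548 + (-12 - 2 + 2*(-2)²) = 15548 + (-12 - 2 + 2*4) = 15548 + (-12 - 2 + 8) = 15548 - 6 = 15542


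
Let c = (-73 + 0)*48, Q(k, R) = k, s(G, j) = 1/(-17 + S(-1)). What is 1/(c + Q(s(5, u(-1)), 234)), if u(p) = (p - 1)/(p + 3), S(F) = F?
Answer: -18/63073 ≈ -0.00028538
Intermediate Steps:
u(p) = (-1 + p)/(3 + p)
s(G, j) = -1/18 (s(G, j) = 1/(-17 - 1) = 1/(-18) = -1/18)
c = -3504 (c = -73*48 = -3504)
1/(c + Q(s(5, u(-1)), 234)) = 1/(-3504 - 1/18) = 1/(-63073/18) = -18/63073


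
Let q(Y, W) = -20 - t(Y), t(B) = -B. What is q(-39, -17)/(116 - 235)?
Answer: 59/119 ≈ 0.49580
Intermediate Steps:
q(Y, W) = -20 + Y (q(Y, W) = -20 - (-1)*Y = -20 + Y)
q(-39, -17)/(116 - 235) = (-20 - 39)/(116 - 235) = -59/(-119) = -1/119*(-59) = 59/119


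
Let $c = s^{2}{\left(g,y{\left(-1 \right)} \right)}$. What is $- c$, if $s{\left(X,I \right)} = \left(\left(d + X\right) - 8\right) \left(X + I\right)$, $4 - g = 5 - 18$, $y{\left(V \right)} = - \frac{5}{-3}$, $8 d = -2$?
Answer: $- \frac{240100}{9} \approx -26678.0$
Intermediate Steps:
$d = - \frac{1}{4}$ ($d = \frac{1}{8} \left(-2\right) = - \frac{1}{4} \approx -0.25$)
$y{\left(V \right)} = \frac{5}{3}$ ($y{\left(V \right)} = \left(-5\right) \left(- \frac{1}{3}\right) = \frac{5}{3}$)
$g = 17$ ($g = 4 - \left(5 - 18\right) = 4 - -13 = 4 + 13 = 17$)
$s{\left(X,I \right)} = \left(- \frac{33}{4} + X\right) \left(I + X\right)$ ($s{\left(X,I \right)} = \left(\left(- \frac{1}{4} + X\right) - 8\right) \left(X + I\right) = \left(- \frac{33}{4} + X\right) \left(I + X\right)$)
$c = \frac{240100}{9}$ ($c = \left(17^{2} - \frac{55}{4} - \frac{561}{4} + \frac{5}{3} \cdot 17\right)^{2} = \left(289 - \frac{55}{4} - \frac{561}{4} + \frac{85}{3}\right)^{2} = \left(\frac{490}{3}\right)^{2} = \frac{240100}{9} \approx 26678.0$)
$- c = \left(-1\right) \frac{240100}{9} = - \frac{240100}{9}$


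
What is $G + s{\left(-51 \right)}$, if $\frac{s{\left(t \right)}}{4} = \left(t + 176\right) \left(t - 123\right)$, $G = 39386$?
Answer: $-47614$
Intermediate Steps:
$s{\left(t \right)} = 4 \left(-123 + t\right) \left(176 + t\right)$ ($s{\left(t \right)} = 4 \left(t + 176\right) \left(t - 123\right) = 4 \left(176 + t\right) \left(-123 + t\right) = 4 \left(-123 + t\right) \left(176 + t\right)$)
$G + s{\left(-51 \right)} = 39386 + \left(-86592 + 4 \left(-51\right)^{2} + 212 \left(-51\right)\right) = 39386 - 87000 = -47614$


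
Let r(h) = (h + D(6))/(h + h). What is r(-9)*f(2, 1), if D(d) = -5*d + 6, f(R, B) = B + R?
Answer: 11/2 ≈ 5.5000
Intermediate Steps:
D(d) = 6 - 5*d
r(h) = (-24 + h)/(2*h) (r(h) = (h + (6 - 5*6))/(h + h) = (h + (6 - 30))/((2*h)) = (h - 24)*(1/(2*h)) = (-24 + h)*(1/(2*h)) = (-24 + h)/(2*h))
r(-9)*f(2, 1) = ((1/2)*(-24 - 9)/(-9))*(1 + 2) = ((1/2)*(-1/9)*(-33))*3 = (11/6)*3 = 11/2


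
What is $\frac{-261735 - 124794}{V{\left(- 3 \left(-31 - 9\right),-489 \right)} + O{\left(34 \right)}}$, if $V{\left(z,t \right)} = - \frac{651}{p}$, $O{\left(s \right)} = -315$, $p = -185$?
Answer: $\frac{23835955}{19208} \approx 1240.9$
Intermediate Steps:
$V{\left(z,t \right)} = \frac{651}{185}$ ($V{\left(z,t \right)} = - \frac{651}{-185} = \left(-651\right) \left(- \frac{1}{185}\right) = \frac{651}{185}$)
$\frac{-261735 - 124794}{V{\left(- 3 \left(-31 - 9\right),-489 \right)} + O{\left(34 \right)}} = \frac{-261735 - 124794}{\frac{651}{185} - 315} = - \frac{386529}{- \frac{57624}{185}} = \left(-386529\right) \left(- \frac{185}{57624}\right) = \frac{23835955}{19208}$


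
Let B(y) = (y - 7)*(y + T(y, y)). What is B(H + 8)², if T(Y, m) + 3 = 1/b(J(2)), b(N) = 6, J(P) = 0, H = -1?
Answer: 0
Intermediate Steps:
T(Y, m) = -17/6 (T(Y, m) = -3 + 1/6 = -3 + ⅙ = -17/6)
B(y) = (-7 + y)*(-17/6 + y) (B(y) = (y - 7)*(y - 17/6) = (-7 + y)*(-17/6 + y))
B(H + 8)² = (119/6 + (-1 + 8)² - 59*(-1 + 8)/6)² = (119/6 + 7² - 59/6*7)² = (119/6 + 49 - 413/6)² = 0² = 0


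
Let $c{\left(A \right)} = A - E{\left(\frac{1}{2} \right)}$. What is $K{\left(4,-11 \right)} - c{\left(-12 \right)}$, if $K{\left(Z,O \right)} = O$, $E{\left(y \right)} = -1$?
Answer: $0$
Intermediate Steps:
$c{\left(A \right)} = 1 + A$ ($c{\left(A \right)} = A - -1 = A + 1 = 1 + A$)
$K{\left(4,-11 \right)} - c{\left(-12 \right)} = -11 - \left(1 - 12\right) = -11 - -11 = -11 + 11 = 0$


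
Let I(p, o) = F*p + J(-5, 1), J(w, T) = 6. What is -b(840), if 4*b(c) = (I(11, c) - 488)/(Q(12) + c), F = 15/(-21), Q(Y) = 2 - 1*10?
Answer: 3429/23296 ≈ 0.14719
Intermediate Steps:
Q(Y) = -8 (Q(Y) = 2 - 10 = -8)
F = -5/7 (F = 15*(-1/21) = -5/7 ≈ -0.71429)
I(p, o) = 6 - 5*p/7 (I(p, o) = -5*p/7 + 6 = 6 - 5*p/7)
b(c) = -3429/(28*(-8 + c)) (b(c) = (((6 - 5/7*11) - 488)/(-8 + c))/4 = (((6 - 55/7) - 488)/(-8 + c))/4 = ((-13/7 - 488)/(-8 + c))/4 = (-3429/(7*(-8 + c)))/4 = -3429/(28*(-8 + c)))
-b(840) = -(-3429)/(-224 + 28*840) = -(-3429)/(-224 + 23520) = -(-3429)/23296 = -1*(-3429/23296) = 3429/23296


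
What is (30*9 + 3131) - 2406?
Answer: 995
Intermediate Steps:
(30*9 + 3131) - 2406 = (270 + 3131) - 2406 = 3401 - 2406 = 995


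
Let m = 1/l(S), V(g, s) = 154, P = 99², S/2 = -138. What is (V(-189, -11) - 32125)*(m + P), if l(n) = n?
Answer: -28827984275/92 ≈ -3.1335e+8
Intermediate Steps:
S = -276 (S = 2*(-138) = -276)
P = 9801
m = -1/276 (m = 1/(-276) = -1/276 ≈ -0.0036232)
(V(-189, -11) - 32125)*(m + P) = (154 - 32125)*(-1/276 + 9801) = -31971*2705075/276 = -28827984275/92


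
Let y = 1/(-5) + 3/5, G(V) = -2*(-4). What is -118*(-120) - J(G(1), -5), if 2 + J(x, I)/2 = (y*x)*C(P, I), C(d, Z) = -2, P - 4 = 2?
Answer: 70884/5 ≈ 14177.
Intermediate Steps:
G(V) = 8
y = ⅖ (y = 1*(-⅕) + 3*(⅕) = -⅕ + ⅗ = ⅖ ≈ 0.40000)
P = 6 (P = 4 + 2 = 6)
J(x, I) = -4 - 8*x/5 (J(x, I) = -4 + 2*((2*x/5)*(-2)) = -4 + 2*(-4*x/5) = -4 - 8*x/5)
-118*(-120) - J(G(1), -5) = -118*(-120) - (-4 - 8/5*8) = 14160 - (-4 - 64/5) = 14160 - 1*(-84/5) = 14160 + 84/5 = 70884/5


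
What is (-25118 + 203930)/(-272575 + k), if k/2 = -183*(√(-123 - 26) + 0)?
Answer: -48739680900/74317090069 + 65445192*I*√149/74317090069 ≈ -0.65583 + 0.010749*I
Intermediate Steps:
k = -366*I*√149 (k = 2*(-183*(√(-123 - 26) + 0)) = 2*(-183*(√(-149) + 0)) = 2*(-183*(I*√149 + 0)) = 2*(-183*I*√149) = -366*I*√149 ≈ -4467.6*I)
(-25118 + 203930)/(-272575 + k) = (-25118 + 203930)/(-272575 - 366*I*√149) = 178812/(-272575 - 366*I*√149)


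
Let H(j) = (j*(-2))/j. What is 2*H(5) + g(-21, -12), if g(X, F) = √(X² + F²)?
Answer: -4 + 3*√65 ≈ 20.187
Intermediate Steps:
H(j) = -2 (H(j) = (-2*j)/j = -2)
g(X, F) = √(F² + X²)
2*H(5) + g(-21, -12) = 2*(-2) + √((-12)² + (-21)²) = -4 + √(144 + 441) = -4 + √585 = -4 + 3*√65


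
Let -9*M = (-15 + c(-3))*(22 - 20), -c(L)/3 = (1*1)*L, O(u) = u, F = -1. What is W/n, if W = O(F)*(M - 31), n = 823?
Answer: 89/2469 ≈ 0.036047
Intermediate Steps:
c(L) = -3*L (c(L) = -3*1*1*L = -3*L)
M = 4/3 (M = -(-15 - 3*(-3))*(22 - 20)/9 = -(-15 + 9)*2/9 = -(-2)*2/3 = -1/9*(-12) = 4/3 ≈ 1.3333)
W = 89/3 (W = -(4/3 - 31) = -1*(-89/3) = 89/3 ≈ 29.667)
W/n = (89/3)/823 = (89/3)*(1/823) = 89/2469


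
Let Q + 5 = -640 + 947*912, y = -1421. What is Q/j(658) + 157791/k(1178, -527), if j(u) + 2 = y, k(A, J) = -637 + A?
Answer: -242356686/769843 ≈ -314.81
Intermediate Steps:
j(u) = -1423 (j(u) = -2 - 1421 = -1423)
Q = 863019 (Q = -5 + (-640 + 947*912) = -5 + (-640 + 863664) = -5 + 863024 = 863019)
Q/j(658) + 157791/k(1178, -527) = 863019/(-1423) + 157791/(-637 + 1178) = 863019*(-1/1423) + 157791/541 = -863019/1423 + 157791*(1/541) = -863019/1423 + 157791/541 = -242356686/769843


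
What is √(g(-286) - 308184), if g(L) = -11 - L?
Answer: I*√307909 ≈ 554.9*I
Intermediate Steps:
√(g(-286) - 308184) = √((-11 - 1*(-286)) - 308184) = √((-11 + 286) - 308184) = √(275 - 308184) = √(-307909) = I*√307909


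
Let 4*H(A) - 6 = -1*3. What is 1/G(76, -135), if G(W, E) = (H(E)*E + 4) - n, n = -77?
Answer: -4/81 ≈ -0.049383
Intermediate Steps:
H(A) = ¾ (H(A) = 3/2 + (-1*3)/4 = 3/2 + (¼)*(-3) = 3/2 - ¾ = ¾)
G(W, E) = 81 + 3*E/4 (G(W, E) = (3*E/4 + 4) - 1*(-77) = (4 + 3*E/4) + 77 = 81 + 3*E/4)
1/G(76, -135) = 1/(81 + (¾)*(-135)) = 1/(81 - 405/4) = 1/(-81/4) = -4/81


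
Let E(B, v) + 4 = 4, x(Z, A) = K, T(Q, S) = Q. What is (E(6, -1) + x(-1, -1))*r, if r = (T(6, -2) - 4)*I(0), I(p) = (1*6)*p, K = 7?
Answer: 0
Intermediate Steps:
I(p) = 6*p
x(Z, A) = 7
E(B, v) = 0 (E(B, v) = -4 + 4 = 0)
r = 0 (r = (6 - 4)*(6*0) = 2*0 = 0)
(E(6, -1) + x(-1, -1))*r = (0 + 7)*0 = 7*0 = 0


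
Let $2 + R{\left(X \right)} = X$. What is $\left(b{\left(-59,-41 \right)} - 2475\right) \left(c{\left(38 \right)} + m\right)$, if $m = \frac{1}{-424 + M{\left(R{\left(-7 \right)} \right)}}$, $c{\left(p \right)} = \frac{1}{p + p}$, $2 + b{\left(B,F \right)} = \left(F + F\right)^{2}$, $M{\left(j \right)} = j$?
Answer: $\frac{1516179}{32908} \approx 46.073$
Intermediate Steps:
$R{\left(X \right)} = -2 + X$
$b{\left(B,F \right)} = -2 + 4 F^{2}$ ($b{\left(B,F \right)} = -2 + \left(F + F\right)^{2} = -2 + \left(2 F\right)^{2} = -2 + 4 F^{2}$)
$c{\left(p \right)} = \frac{1}{2 p}$
$m = - \frac{1}{433}$ ($m = \frac{1}{-424 - 9} = \frac{1}{-433} = - \frac{1}{433} \approx -0.0023095$)
$\left(b{\left(-59,-41 \right)} - 2475\right) \left(c{\left(38 \right)} + m\right) = \left(\left(-2 + 4 \left(-41\right)^{2}\right) - 2475\right) \left(\frac{1}{2 \cdot 38} - \frac{1}{433}\right) = \left(\left(-2 + 4 \cdot 1681\right) - 2475\right) \left(\frac{1}{2} \cdot \frac{1}{38} - \frac{1}{433}\right) = \left(\left(-2 + 6724\right) - 2475\right) \left(\frac{1}{76} - \frac{1}{433}\right) = \left(6722 - 2475\right) \frac{357}{32908} = 4247 \cdot \frac{357}{32908} = \frac{1516179}{32908}$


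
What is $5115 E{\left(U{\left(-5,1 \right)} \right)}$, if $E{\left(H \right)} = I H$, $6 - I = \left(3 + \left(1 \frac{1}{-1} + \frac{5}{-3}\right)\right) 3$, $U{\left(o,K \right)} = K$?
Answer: $25575$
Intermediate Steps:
$I = 5$ ($I = 6 - \left(3 + \left(1 \frac{1}{-1} + \frac{5}{-3}\right)\right) 3 = 6 - \left(3 + \left(1 \left(-1\right) + 5 \left(- \frac{1}{3}\right)\right)\right) 3 = 6 - \left(3 - \frac{8}{3}\right) 3 = 6 - \frac{1}{3} \cdot 3 = 6 - 1 = 5$)
$E{\left(H \right)} = 5 H$
$5115 E{\left(U{\left(-5,1 \right)} \right)} = 5115 \cdot 5 \cdot 1 = 5115 \cdot 5 = 25575$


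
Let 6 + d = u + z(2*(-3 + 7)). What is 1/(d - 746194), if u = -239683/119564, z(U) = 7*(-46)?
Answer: -119564/89257396091 ≈ -1.3395e-6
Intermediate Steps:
z(U) = -322
u = -239683/119564 (u = -239683*1/119564 = -239683/119564 ≈ -2.0046)
d = -39456675/119564 (d = -6 + (-239683/119564 - 322) = -6 - 38739291/119564 = -39456675/119564 ≈ -330.00)
1/(d - 746194) = 1/(-39456675/119564 - 746194) = 1/(-89257396091/119564) = -119564/89257396091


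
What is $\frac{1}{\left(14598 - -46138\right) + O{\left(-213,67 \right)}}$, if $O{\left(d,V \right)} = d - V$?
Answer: $\frac{1}{60456} \approx 1.6541 \cdot 10^{-5}$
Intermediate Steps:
$\frac{1}{\left(14598 - -46138\right) + O{\left(-213,67 \right)}} = \frac{1}{\left(14598 - -46138\right) - 280} = \frac{1}{\left(14598 + 46138\right) - 280} = \frac{1}{60736 - 280} = \frac{1}{60456}$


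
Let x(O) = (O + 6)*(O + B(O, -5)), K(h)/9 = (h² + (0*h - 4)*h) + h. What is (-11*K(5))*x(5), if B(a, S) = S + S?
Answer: 54450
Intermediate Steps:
B(a, S) = 2*S
K(h) = -27*h + 9*h² (K(h) = 9*((h² + (0*h - 4)*h) + h) = 9*((h² + (0 - 4)*h) + h) = 9*((h² - 4*h) + h) = 9*(h² - 3*h) = -27*h + 9*h²)
x(O) = (-10 + O)*(6 + O) (x(O) = (O + 6)*(O + 2*(-5)) = (6 + O)*(O - 10) = (6 + O)*(-10 + O) = (-10 + O)*(6 + O))
(-11*K(5))*x(5) = (-99*5*(-3 + 5))*(-60 + 5² - 4*5) = (-99*5*2)*(-60 + 25 - 20) = -11*90*(-55) = -990*(-55) = 54450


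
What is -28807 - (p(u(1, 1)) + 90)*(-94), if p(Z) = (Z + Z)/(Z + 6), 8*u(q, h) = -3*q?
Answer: -305393/15 ≈ -20360.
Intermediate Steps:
u(q, h) = -3*q/8 (u(q, h) = (-3*q)/8 = -3*q/8)
p(Z) = 2*Z/(6 + Z) (p(Z) = (2*Z)/(6 + Z) = 2*Z/(6 + Z))
-28807 - (p(u(1, 1)) + 90)*(-94) = -28807 - (2*(-3/8*1)/(6 - 3/8*1) + 90)*(-94) = -28807 - (2*(-3/8)/(6 - 3/8) + 90)*(-94) = -28807 - (2*(-3/8)/(45/8) + 90)*(-94) = -28807 - (2*(-3/8)*(8/45) + 90)*(-94) = -28807 - (-2/15 + 90)*(-94) = -28807 - 1348*(-94)/15 = -28807 - 1*(-126712/15) = -28807 + 126712/15 = -305393/15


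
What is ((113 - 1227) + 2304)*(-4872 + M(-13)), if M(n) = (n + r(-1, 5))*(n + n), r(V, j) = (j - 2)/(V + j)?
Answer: -5418665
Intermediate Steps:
r(V, j) = (-2 + j)/(V + j)
M(n) = 2*n*(¾ + n) (M(n) = (n + (-2 + 5)/(-1 + 5))*(n + n) = (n + 3/4)*(2*n) = (n + (¼)*3)*(2*n) = (n + ¾)*(2*n) = (¾ + n)*(2*n) = 2*n*(¾ + n))
((113 - 1227) + 2304)*(-4872 + M(-13)) = ((113 - 1227) + 2304)*(-4872 + (½)*(-13)*(3 + 4*(-13))) = (-1114 + 2304)*(-4872 + (½)*(-13)*(3 - 52)) = 1190*(-4872 + (½)*(-13)*(-49)) = 1190*(-4872 + 637/2) = 1190*(-9107/2) = -5418665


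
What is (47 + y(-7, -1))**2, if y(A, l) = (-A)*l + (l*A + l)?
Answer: 2116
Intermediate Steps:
y(A, l) = l (y(A, l) = -A*l + (A*l + l) = -A*l + (l + A*l) = l)
(47 + y(-7, -1))**2 = (47 - 1)**2 = 46**2 = 2116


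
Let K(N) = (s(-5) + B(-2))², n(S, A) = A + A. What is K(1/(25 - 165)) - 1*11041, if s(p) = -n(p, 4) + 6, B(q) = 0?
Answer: -11037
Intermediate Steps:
n(S, A) = 2*A
s(p) = -2 (s(p) = -2*4 + 6 = -1*8 + 6 = -8 + 6 = -2)
K(N) = 4 (K(N) = (-2 + 0)² = (-2)² = 4)
K(1/(25 - 165)) - 1*11041 = 4 - 1*11041 = 4 - 11041 = -11037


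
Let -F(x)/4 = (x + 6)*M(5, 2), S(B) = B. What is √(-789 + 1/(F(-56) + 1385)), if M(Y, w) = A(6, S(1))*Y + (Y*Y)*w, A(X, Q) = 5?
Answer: 2*I*√52955353285/16385 ≈ 28.089*I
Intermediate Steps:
M(Y, w) = 5*Y + w*Y² (M(Y, w) = 5*Y + (Y*Y)*w = 5*Y + Y²*w = 5*Y + w*Y²)
F(x) = -1800 - 300*x (F(x) = -4*(x + 6)*5*(5 + 5*2) = -4*(6 + x)*5*(5 + 10) = -4*(6 + x)*5*15 = -4*(6 + x)*75 = -4*(450 + 75*x) = -1800 - 300*x)
√(-789 + 1/(F(-56) + 1385)) = √(-789 + 1/((-1800 - 300*(-56)) + 1385)) = √(-789 + 1/((-1800 + 16800) + 1385)) = √(-789 + 1/(15000 + 1385)) = √(-789 + 1/16385) = √(-12927764/16385) = 2*I*√52955353285/16385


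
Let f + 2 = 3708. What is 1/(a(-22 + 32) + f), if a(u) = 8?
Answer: 1/3714 ≈ 0.00026925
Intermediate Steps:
f = 3706 (f = -2 + 3708 = 3706)
1/(a(-22 + 32) + f) = 1/(8 + 3706) = 1/3714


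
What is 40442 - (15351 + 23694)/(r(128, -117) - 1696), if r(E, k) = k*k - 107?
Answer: 160218189/3962 ≈ 40439.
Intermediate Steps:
r(E, k) = -107 + k² (r(E, k) = k² - 107 = -107 + k²)
40442 - (15351 + 23694)/(r(128, -117) - 1696) = 40442 - (15351 + 23694)/((-107 + (-117)²) - 1696) = 40442 - 39045/((-107 + 13689) - 1696) = 40442 - 39045/(13582 - 1696) = 40442 - 39045/11886 = 40442 - 1*13015/3962 = 40442 - 13015/3962 = 160218189/3962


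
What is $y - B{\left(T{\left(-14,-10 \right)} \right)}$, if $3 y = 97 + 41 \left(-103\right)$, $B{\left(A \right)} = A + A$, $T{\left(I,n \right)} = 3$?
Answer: $- \frac{4144}{3} \approx -1381.3$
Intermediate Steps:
$B{\left(A \right)} = 2 A$
$y = - \frac{4126}{3}$ ($y = \frac{97 + 41 \left(-103\right)}{3} = \frac{97 - 4223}{3} = \frac{1}{3} \left(-4126\right) = - \frac{4126}{3} \approx -1375.3$)
$y - B{\left(T{\left(-14,-10 \right)} \right)} = - \frac{4126}{3} - 2 \cdot 3 = - \frac{4126}{3} - 6 = - \frac{4144}{3}$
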